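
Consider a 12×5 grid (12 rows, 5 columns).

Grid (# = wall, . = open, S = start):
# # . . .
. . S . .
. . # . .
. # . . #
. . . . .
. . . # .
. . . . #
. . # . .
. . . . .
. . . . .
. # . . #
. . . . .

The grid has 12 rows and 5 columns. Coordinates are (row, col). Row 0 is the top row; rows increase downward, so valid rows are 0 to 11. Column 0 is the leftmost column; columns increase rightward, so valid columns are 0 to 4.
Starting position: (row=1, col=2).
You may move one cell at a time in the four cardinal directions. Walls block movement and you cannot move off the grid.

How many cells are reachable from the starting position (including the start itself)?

BFS flood-fill from (row=1, col=2):
  Distance 0: (row=1, col=2)
  Distance 1: (row=0, col=2), (row=1, col=1), (row=1, col=3)
  Distance 2: (row=0, col=3), (row=1, col=0), (row=1, col=4), (row=2, col=1), (row=2, col=3)
  Distance 3: (row=0, col=4), (row=2, col=0), (row=2, col=4), (row=3, col=3)
  Distance 4: (row=3, col=0), (row=3, col=2), (row=4, col=3)
  Distance 5: (row=4, col=0), (row=4, col=2), (row=4, col=4)
  Distance 6: (row=4, col=1), (row=5, col=0), (row=5, col=2), (row=5, col=4)
  Distance 7: (row=5, col=1), (row=6, col=0), (row=6, col=2)
  Distance 8: (row=6, col=1), (row=6, col=3), (row=7, col=0)
  Distance 9: (row=7, col=1), (row=7, col=3), (row=8, col=0)
  Distance 10: (row=7, col=4), (row=8, col=1), (row=8, col=3), (row=9, col=0)
  Distance 11: (row=8, col=2), (row=8, col=4), (row=9, col=1), (row=9, col=3), (row=10, col=0)
  Distance 12: (row=9, col=2), (row=9, col=4), (row=10, col=3), (row=11, col=0)
  Distance 13: (row=10, col=2), (row=11, col=1), (row=11, col=3)
  Distance 14: (row=11, col=2), (row=11, col=4)
Total reachable: 50 (grid has 50 open cells total)

Answer: Reachable cells: 50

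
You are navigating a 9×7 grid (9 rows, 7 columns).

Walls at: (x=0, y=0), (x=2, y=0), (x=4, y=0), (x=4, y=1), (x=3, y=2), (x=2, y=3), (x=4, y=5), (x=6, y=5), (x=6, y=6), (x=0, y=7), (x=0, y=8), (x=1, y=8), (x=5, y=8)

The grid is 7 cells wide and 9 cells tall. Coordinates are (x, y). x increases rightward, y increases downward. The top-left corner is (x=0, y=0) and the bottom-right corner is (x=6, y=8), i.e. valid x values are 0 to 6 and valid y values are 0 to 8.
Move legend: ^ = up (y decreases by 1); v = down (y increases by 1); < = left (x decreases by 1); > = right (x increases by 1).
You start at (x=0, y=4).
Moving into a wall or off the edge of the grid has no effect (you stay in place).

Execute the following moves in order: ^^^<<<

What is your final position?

Answer: Final position: (x=0, y=1)

Derivation:
Start: (x=0, y=4)
  ^ (up): (x=0, y=4) -> (x=0, y=3)
  ^ (up): (x=0, y=3) -> (x=0, y=2)
  ^ (up): (x=0, y=2) -> (x=0, y=1)
  [×3]< (left): blocked, stay at (x=0, y=1)
Final: (x=0, y=1)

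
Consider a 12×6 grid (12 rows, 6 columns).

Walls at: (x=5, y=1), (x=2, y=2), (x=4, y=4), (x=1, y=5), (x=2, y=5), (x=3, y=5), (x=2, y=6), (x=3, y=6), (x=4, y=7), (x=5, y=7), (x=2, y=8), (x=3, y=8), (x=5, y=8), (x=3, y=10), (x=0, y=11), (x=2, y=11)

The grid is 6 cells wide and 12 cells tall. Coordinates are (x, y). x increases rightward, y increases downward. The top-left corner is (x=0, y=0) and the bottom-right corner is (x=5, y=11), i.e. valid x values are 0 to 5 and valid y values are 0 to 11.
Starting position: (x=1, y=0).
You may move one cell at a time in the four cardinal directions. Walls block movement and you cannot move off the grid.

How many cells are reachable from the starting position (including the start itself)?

Answer: Reachable cells: 56

Derivation:
BFS flood-fill from (x=1, y=0):
  Distance 0: (x=1, y=0)
  Distance 1: (x=0, y=0), (x=2, y=0), (x=1, y=1)
  Distance 2: (x=3, y=0), (x=0, y=1), (x=2, y=1), (x=1, y=2)
  Distance 3: (x=4, y=0), (x=3, y=1), (x=0, y=2), (x=1, y=3)
  Distance 4: (x=5, y=0), (x=4, y=1), (x=3, y=2), (x=0, y=3), (x=2, y=3), (x=1, y=4)
  Distance 5: (x=4, y=2), (x=3, y=3), (x=0, y=4), (x=2, y=4)
  Distance 6: (x=5, y=2), (x=4, y=3), (x=3, y=4), (x=0, y=5)
  Distance 7: (x=5, y=3), (x=0, y=6)
  Distance 8: (x=5, y=4), (x=1, y=6), (x=0, y=7)
  Distance 9: (x=5, y=5), (x=1, y=7), (x=0, y=8)
  Distance 10: (x=4, y=5), (x=5, y=6), (x=2, y=7), (x=1, y=8), (x=0, y=9)
  Distance 11: (x=4, y=6), (x=3, y=7), (x=1, y=9), (x=0, y=10)
  Distance 12: (x=2, y=9), (x=1, y=10)
  Distance 13: (x=3, y=9), (x=2, y=10), (x=1, y=11)
  Distance 14: (x=4, y=9)
  Distance 15: (x=4, y=8), (x=5, y=9), (x=4, y=10)
  Distance 16: (x=5, y=10), (x=4, y=11)
  Distance 17: (x=3, y=11), (x=5, y=11)
Total reachable: 56 (grid has 56 open cells total)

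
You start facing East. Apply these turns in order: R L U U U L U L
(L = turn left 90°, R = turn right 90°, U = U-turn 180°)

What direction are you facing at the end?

Start: East
  R (right (90° clockwise)) -> South
  L (left (90° counter-clockwise)) -> East
  U (U-turn (180°)) -> West
  U (U-turn (180°)) -> East
  U (U-turn (180°)) -> West
  L (left (90° counter-clockwise)) -> South
  U (U-turn (180°)) -> North
  L (left (90° counter-clockwise)) -> West
Final: West

Answer: Final heading: West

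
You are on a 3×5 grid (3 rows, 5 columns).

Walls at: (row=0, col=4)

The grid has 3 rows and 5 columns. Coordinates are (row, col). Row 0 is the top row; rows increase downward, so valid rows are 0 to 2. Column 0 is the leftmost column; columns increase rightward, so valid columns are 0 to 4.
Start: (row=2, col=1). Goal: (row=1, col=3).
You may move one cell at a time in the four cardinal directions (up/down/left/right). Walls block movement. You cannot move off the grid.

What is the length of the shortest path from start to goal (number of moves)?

BFS from (row=2, col=1) until reaching (row=1, col=3):
  Distance 0: (row=2, col=1)
  Distance 1: (row=1, col=1), (row=2, col=0), (row=2, col=2)
  Distance 2: (row=0, col=1), (row=1, col=0), (row=1, col=2), (row=2, col=3)
  Distance 3: (row=0, col=0), (row=0, col=2), (row=1, col=3), (row=2, col=4)  <- goal reached here
One shortest path (3 moves): (row=2, col=1) -> (row=2, col=2) -> (row=2, col=3) -> (row=1, col=3)

Answer: Shortest path length: 3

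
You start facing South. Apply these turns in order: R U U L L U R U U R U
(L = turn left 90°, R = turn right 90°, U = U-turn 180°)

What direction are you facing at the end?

Answer: Final heading: West

Derivation:
Start: South
  R (right (90° clockwise)) -> West
  U (U-turn (180°)) -> East
  U (U-turn (180°)) -> West
  L (left (90° counter-clockwise)) -> South
  L (left (90° counter-clockwise)) -> East
  U (U-turn (180°)) -> West
  R (right (90° clockwise)) -> North
  U (U-turn (180°)) -> South
  U (U-turn (180°)) -> North
  R (right (90° clockwise)) -> East
  U (U-turn (180°)) -> West
Final: West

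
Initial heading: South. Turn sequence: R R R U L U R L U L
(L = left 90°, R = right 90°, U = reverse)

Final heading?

Start: South
  R (right (90° clockwise)) -> West
  R (right (90° clockwise)) -> North
  R (right (90° clockwise)) -> East
  U (U-turn (180°)) -> West
  L (left (90° counter-clockwise)) -> South
  U (U-turn (180°)) -> North
  R (right (90° clockwise)) -> East
  L (left (90° counter-clockwise)) -> North
  U (U-turn (180°)) -> South
  L (left (90° counter-clockwise)) -> East
Final: East

Answer: Final heading: East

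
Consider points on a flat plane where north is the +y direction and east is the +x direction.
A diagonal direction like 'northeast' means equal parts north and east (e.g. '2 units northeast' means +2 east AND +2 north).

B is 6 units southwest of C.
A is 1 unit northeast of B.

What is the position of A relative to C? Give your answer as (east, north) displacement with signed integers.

Place C at the origin (east=0, north=0).
  B is 6 units southwest of C: delta (east=-6, north=-6); B at (east=-6, north=-6).
  A is 1 unit northeast of B: delta (east=+1, north=+1); A at (east=-5, north=-5).
Therefore A relative to C: (east=-5, north=-5).

Answer: A is at (east=-5, north=-5) relative to C.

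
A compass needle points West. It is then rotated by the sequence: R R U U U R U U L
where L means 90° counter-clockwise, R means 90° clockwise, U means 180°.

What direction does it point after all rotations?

Answer: Final heading: West

Derivation:
Start: West
  R (right (90° clockwise)) -> North
  R (right (90° clockwise)) -> East
  U (U-turn (180°)) -> West
  U (U-turn (180°)) -> East
  U (U-turn (180°)) -> West
  R (right (90° clockwise)) -> North
  U (U-turn (180°)) -> South
  U (U-turn (180°)) -> North
  L (left (90° counter-clockwise)) -> West
Final: West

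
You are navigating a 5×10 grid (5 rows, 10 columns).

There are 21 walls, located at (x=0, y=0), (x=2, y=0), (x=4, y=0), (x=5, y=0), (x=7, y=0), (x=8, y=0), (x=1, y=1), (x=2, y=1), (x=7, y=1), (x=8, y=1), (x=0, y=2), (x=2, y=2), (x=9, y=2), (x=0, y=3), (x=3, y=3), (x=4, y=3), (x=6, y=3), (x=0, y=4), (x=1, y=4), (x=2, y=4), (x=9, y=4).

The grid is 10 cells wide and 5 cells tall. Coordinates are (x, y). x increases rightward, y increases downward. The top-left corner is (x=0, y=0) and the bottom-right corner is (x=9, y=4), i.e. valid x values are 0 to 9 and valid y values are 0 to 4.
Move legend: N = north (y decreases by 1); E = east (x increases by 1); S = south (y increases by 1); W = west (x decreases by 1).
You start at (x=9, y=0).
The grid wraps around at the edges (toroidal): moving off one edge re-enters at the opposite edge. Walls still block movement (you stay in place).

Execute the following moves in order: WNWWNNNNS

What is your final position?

Start: (x=9, y=0)
  W (west): blocked, stay at (x=9, y=0)
  N (north): blocked, stay at (x=9, y=0)
  W (west): blocked, stay at (x=9, y=0)
  W (west): blocked, stay at (x=9, y=0)
  [×4]N (north): blocked, stay at (x=9, y=0)
  S (south): (x=9, y=0) -> (x=9, y=1)
Final: (x=9, y=1)

Answer: Final position: (x=9, y=1)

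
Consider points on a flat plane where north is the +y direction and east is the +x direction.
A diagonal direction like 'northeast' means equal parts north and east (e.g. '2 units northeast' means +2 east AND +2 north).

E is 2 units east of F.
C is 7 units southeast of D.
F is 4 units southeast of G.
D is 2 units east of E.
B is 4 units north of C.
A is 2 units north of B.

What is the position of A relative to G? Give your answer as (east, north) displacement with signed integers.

Answer: A is at (east=15, north=-5) relative to G.

Derivation:
Place G at the origin (east=0, north=0).
  F is 4 units southeast of G: delta (east=+4, north=-4); F at (east=4, north=-4).
  E is 2 units east of F: delta (east=+2, north=+0); E at (east=6, north=-4).
  D is 2 units east of E: delta (east=+2, north=+0); D at (east=8, north=-4).
  C is 7 units southeast of D: delta (east=+7, north=-7); C at (east=15, north=-11).
  B is 4 units north of C: delta (east=+0, north=+4); B at (east=15, north=-7).
  A is 2 units north of B: delta (east=+0, north=+2); A at (east=15, north=-5).
Therefore A relative to G: (east=15, north=-5).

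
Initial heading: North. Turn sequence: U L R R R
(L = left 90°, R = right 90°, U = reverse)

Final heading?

Answer: Final heading: North

Derivation:
Start: North
  U (U-turn (180°)) -> South
  L (left (90° counter-clockwise)) -> East
  R (right (90° clockwise)) -> South
  R (right (90° clockwise)) -> West
  R (right (90° clockwise)) -> North
Final: North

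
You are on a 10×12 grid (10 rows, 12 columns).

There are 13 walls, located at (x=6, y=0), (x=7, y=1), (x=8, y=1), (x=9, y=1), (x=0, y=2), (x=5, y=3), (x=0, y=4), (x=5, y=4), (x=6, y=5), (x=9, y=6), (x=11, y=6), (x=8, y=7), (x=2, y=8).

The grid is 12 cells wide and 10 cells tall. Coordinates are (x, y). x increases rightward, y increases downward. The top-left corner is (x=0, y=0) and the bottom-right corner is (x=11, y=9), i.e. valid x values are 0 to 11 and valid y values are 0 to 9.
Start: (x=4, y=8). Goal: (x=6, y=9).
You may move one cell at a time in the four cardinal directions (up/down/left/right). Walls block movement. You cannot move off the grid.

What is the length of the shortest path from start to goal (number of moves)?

BFS from (x=4, y=8) until reaching (x=6, y=9):
  Distance 0: (x=4, y=8)
  Distance 1: (x=4, y=7), (x=3, y=8), (x=5, y=8), (x=4, y=9)
  Distance 2: (x=4, y=6), (x=3, y=7), (x=5, y=7), (x=6, y=8), (x=3, y=9), (x=5, y=9)
  Distance 3: (x=4, y=5), (x=3, y=6), (x=5, y=6), (x=2, y=7), (x=6, y=7), (x=7, y=8), (x=2, y=9), (x=6, y=9)  <- goal reached here
One shortest path (3 moves): (x=4, y=8) -> (x=5, y=8) -> (x=6, y=8) -> (x=6, y=9)

Answer: Shortest path length: 3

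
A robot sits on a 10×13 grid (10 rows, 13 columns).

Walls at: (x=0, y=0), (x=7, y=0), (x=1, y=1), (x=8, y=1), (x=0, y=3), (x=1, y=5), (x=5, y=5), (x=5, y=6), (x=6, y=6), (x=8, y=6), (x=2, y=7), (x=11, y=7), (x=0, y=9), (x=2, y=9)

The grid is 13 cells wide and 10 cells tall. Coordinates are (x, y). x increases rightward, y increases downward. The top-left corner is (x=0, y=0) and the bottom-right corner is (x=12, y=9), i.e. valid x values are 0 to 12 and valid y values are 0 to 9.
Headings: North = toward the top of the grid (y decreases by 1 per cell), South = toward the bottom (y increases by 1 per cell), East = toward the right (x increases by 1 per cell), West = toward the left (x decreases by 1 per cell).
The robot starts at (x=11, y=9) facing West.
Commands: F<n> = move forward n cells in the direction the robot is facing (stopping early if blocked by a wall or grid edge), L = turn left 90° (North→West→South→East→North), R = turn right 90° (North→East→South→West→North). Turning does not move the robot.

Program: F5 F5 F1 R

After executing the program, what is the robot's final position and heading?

Start: (x=11, y=9), facing West
  F5: move forward 5, now at (x=6, y=9)
  F5: move forward 3/5 (blocked), now at (x=3, y=9)
  F1: move forward 0/1 (blocked), now at (x=3, y=9)
  R: turn right, now facing North
Final: (x=3, y=9), facing North

Answer: Final position: (x=3, y=9), facing North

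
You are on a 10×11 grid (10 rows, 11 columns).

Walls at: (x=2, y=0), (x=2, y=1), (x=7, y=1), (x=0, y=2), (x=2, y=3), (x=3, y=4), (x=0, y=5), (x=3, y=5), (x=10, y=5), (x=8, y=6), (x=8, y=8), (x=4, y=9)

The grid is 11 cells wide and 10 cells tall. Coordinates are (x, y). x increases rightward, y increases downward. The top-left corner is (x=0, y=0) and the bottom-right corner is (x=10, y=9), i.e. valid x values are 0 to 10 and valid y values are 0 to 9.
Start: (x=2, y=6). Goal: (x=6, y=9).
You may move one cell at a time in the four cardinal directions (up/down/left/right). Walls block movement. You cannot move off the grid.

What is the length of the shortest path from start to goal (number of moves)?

Answer: Shortest path length: 7

Derivation:
BFS from (x=2, y=6) until reaching (x=6, y=9):
  Distance 0: (x=2, y=6)
  Distance 1: (x=2, y=5), (x=1, y=6), (x=3, y=6), (x=2, y=7)
  Distance 2: (x=2, y=4), (x=1, y=5), (x=0, y=6), (x=4, y=6), (x=1, y=7), (x=3, y=7), (x=2, y=8)
  Distance 3: (x=1, y=4), (x=4, y=5), (x=5, y=6), (x=0, y=7), (x=4, y=7), (x=1, y=8), (x=3, y=8), (x=2, y=9)
  Distance 4: (x=1, y=3), (x=0, y=4), (x=4, y=4), (x=5, y=5), (x=6, y=6), (x=5, y=7), (x=0, y=8), (x=4, y=8), (x=1, y=9), (x=3, y=9)
  Distance 5: (x=1, y=2), (x=0, y=3), (x=4, y=3), (x=5, y=4), (x=6, y=5), (x=7, y=6), (x=6, y=7), (x=5, y=8), (x=0, y=9)
  Distance 6: (x=1, y=1), (x=2, y=2), (x=4, y=2), (x=3, y=3), (x=5, y=3), (x=6, y=4), (x=7, y=5), (x=7, y=7), (x=6, y=8), (x=5, y=9)
  Distance 7: (x=1, y=0), (x=0, y=1), (x=4, y=1), (x=3, y=2), (x=5, y=2), (x=6, y=3), (x=7, y=4), (x=8, y=5), (x=8, y=7), (x=7, y=8), (x=6, y=9)  <- goal reached here
One shortest path (7 moves): (x=2, y=6) -> (x=3, y=6) -> (x=4, y=6) -> (x=5, y=6) -> (x=6, y=6) -> (x=6, y=7) -> (x=6, y=8) -> (x=6, y=9)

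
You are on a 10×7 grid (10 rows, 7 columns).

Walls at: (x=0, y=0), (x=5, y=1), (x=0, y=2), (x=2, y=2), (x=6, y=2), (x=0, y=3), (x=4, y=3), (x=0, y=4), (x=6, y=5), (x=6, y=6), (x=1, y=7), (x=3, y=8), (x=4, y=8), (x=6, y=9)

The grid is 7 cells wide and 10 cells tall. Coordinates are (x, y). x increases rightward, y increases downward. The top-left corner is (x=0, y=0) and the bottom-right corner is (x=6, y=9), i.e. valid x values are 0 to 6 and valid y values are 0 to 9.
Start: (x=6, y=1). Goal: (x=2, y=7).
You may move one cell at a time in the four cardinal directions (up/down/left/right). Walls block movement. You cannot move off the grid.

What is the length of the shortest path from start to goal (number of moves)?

Answer: Shortest path length: 12

Derivation:
BFS from (x=6, y=1) until reaching (x=2, y=7):
  Distance 0: (x=6, y=1)
  Distance 1: (x=6, y=0)
  Distance 2: (x=5, y=0)
  Distance 3: (x=4, y=0)
  Distance 4: (x=3, y=0), (x=4, y=1)
  Distance 5: (x=2, y=0), (x=3, y=1), (x=4, y=2)
  Distance 6: (x=1, y=0), (x=2, y=1), (x=3, y=2), (x=5, y=2)
  Distance 7: (x=1, y=1), (x=3, y=3), (x=5, y=3)
  Distance 8: (x=0, y=1), (x=1, y=2), (x=2, y=3), (x=6, y=3), (x=3, y=4), (x=5, y=4)
  Distance 9: (x=1, y=3), (x=2, y=4), (x=4, y=4), (x=6, y=4), (x=3, y=5), (x=5, y=5)
  Distance 10: (x=1, y=4), (x=2, y=5), (x=4, y=5), (x=3, y=6), (x=5, y=6)
  Distance 11: (x=1, y=5), (x=2, y=6), (x=4, y=6), (x=3, y=7), (x=5, y=7)
  Distance 12: (x=0, y=5), (x=1, y=6), (x=2, y=7), (x=4, y=7), (x=6, y=7), (x=5, y=8)  <- goal reached here
One shortest path (12 moves): (x=6, y=1) -> (x=6, y=0) -> (x=5, y=0) -> (x=4, y=0) -> (x=3, y=0) -> (x=3, y=1) -> (x=3, y=2) -> (x=3, y=3) -> (x=2, y=3) -> (x=2, y=4) -> (x=2, y=5) -> (x=2, y=6) -> (x=2, y=7)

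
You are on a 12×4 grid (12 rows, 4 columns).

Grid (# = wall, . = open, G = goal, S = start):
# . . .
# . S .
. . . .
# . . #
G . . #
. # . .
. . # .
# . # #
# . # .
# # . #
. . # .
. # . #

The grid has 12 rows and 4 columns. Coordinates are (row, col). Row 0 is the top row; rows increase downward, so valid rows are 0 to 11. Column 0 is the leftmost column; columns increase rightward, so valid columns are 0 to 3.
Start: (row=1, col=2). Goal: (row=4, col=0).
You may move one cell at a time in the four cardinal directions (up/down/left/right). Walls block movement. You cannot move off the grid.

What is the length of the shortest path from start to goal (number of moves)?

BFS from (row=1, col=2) until reaching (row=4, col=0):
  Distance 0: (row=1, col=2)
  Distance 1: (row=0, col=2), (row=1, col=1), (row=1, col=3), (row=2, col=2)
  Distance 2: (row=0, col=1), (row=0, col=3), (row=2, col=1), (row=2, col=3), (row=3, col=2)
  Distance 3: (row=2, col=0), (row=3, col=1), (row=4, col=2)
  Distance 4: (row=4, col=1), (row=5, col=2)
  Distance 5: (row=4, col=0), (row=5, col=3)  <- goal reached here
One shortest path (5 moves): (row=1, col=2) -> (row=1, col=1) -> (row=2, col=1) -> (row=3, col=1) -> (row=4, col=1) -> (row=4, col=0)

Answer: Shortest path length: 5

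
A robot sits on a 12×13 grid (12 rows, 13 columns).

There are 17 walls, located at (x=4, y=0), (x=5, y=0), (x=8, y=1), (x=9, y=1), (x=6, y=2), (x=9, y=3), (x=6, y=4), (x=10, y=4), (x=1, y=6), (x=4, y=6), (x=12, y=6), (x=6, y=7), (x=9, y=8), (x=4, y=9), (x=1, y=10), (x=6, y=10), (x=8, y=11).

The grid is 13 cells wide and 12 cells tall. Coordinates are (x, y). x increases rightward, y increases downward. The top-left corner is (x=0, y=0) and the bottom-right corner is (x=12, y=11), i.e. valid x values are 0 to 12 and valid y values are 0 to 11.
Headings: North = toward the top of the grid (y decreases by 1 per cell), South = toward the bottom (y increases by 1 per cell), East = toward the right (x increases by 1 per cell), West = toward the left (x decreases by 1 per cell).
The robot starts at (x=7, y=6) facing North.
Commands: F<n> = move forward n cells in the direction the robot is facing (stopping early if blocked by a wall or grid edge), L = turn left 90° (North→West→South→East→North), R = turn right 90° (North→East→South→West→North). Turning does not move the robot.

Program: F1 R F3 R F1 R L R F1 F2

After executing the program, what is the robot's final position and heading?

Start: (x=7, y=6), facing North
  F1: move forward 1, now at (x=7, y=5)
  R: turn right, now facing East
  F3: move forward 3, now at (x=10, y=5)
  R: turn right, now facing South
  F1: move forward 1, now at (x=10, y=6)
  R: turn right, now facing West
  L: turn left, now facing South
  R: turn right, now facing West
  F1: move forward 1, now at (x=9, y=6)
  F2: move forward 2, now at (x=7, y=6)
Final: (x=7, y=6), facing West

Answer: Final position: (x=7, y=6), facing West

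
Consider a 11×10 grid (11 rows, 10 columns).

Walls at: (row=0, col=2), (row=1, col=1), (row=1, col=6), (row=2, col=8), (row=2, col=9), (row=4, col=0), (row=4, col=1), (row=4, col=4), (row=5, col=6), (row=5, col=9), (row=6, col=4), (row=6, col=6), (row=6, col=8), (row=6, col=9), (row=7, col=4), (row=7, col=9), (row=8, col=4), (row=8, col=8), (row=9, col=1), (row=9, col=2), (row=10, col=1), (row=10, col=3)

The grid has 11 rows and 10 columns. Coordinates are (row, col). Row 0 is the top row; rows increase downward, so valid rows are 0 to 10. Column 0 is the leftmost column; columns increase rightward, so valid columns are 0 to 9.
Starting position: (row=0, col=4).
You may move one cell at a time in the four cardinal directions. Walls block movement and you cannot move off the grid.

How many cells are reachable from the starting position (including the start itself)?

BFS flood-fill from (row=0, col=4):
  Distance 0: (row=0, col=4)
  Distance 1: (row=0, col=3), (row=0, col=5), (row=1, col=4)
  Distance 2: (row=0, col=6), (row=1, col=3), (row=1, col=5), (row=2, col=4)
  Distance 3: (row=0, col=7), (row=1, col=2), (row=2, col=3), (row=2, col=5), (row=3, col=4)
  Distance 4: (row=0, col=8), (row=1, col=7), (row=2, col=2), (row=2, col=6), (row=3, col=3), (row=3, col=5)
  Distance 5: (row=0, col=9), (row=1, col=8), (row=2, col=1), (row=2, col=7), (row=3, col=2), (row=3, col=6), (row=4, col=3), (row=4, col=5)
  Distance 6: (row=1, col=9), (row=2, col=0), (row=3, col=1), (row=3, col=7), (row=4, col=2), (row=4, col=6), (row=5, col=3), (row=5, col=5)
  Distance 7: (row=1, col=0), (row=3, col=0), (row=3, col=8), (row=4, col=7), (row=5, col=2), (row=5, col=4), (row=6, col=3), (row=6, col=5)
  Distance 8: (row=0, col=0), (row=3, col=9), (row=4, col=8), (row=5, col=1), (row=5, col=7), (row=6, col=2), (row=7, col=3), (row=7, col=5)
  Distance 9: (row=0, col=1), (row=4, col=9), (row=5, col=0), (row=5, col=8), (row=6, col=1), (row=6, col=7), (row=7, col=2), (row=7, col=6), (row=8, col=3), (row=8, col=5)
  Distance 10: (row=6, col=0), (row=7, col=1), (row=7, col=7), (row=8, col=2), (row=8, col=6), (row=9, col=3), (row=9, col=5)
  Distance 11: (row=7, col=0), (row=7, col=8), (row=8, col=1), (row=8, col=7), (row=9, col=4), (row=9, col=6), (row=10, col=5)
  Distance 12: (row=8, col=0), (row=9, col=7), (row=10, col=4), (row=10, col=6)
  Distance 13: (row=9, col=0), (row=9, col=8), (row=10, col=7)
  Distance 14: (row=9, col=9), (row=10, col=0), (row=10, col=8)
  Distance 15: (row=8, col=9), (row=10, col=9)
Total reachable: 87 (grid has 88 open cells total)

Answer: Reachable cells: 87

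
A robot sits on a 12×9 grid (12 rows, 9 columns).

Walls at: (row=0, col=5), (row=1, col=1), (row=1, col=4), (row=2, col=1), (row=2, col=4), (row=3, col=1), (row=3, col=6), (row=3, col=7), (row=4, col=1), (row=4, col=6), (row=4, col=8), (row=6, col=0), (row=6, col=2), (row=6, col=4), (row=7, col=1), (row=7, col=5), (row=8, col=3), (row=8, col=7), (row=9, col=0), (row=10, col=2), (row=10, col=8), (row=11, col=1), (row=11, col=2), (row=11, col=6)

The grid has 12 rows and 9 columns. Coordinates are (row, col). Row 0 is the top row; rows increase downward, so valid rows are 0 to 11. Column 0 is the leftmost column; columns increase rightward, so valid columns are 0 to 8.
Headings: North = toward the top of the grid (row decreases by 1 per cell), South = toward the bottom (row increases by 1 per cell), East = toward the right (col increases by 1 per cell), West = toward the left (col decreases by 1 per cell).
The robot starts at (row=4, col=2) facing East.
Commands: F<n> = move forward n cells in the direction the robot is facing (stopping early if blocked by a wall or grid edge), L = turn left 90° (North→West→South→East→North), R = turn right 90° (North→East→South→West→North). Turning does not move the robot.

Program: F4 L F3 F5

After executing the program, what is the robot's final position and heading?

Answer: Final position: (row=1, col=5), facing North

Derivation:
Start: (row=4, col=2), facing East
  F4: move forward 3/4 (blocked), now at (row=4, col=5)
  L: turn left, now facing North
  F3: move forward 3, now at (row=1, col=5)
  F5: move forward 0/5 (blocked), now at (row=1, col=5)
Final: (row=1, col=5), facing North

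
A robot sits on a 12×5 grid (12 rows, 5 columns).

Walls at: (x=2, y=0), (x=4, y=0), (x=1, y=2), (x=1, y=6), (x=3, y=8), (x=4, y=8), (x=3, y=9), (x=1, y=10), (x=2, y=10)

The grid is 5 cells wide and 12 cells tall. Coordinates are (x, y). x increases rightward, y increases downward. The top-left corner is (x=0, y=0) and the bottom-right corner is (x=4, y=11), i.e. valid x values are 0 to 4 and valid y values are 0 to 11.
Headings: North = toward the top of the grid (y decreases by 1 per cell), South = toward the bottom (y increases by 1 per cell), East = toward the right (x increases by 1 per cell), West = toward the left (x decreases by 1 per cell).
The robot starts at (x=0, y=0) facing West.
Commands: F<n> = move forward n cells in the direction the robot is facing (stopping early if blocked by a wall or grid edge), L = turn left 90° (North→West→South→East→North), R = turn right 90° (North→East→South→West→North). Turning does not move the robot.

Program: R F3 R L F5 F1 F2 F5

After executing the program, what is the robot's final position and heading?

Start: (x=0, y=0), facing West
  R: turn right, now facing North
  F3: move forward 0/3 (blocked), now at (x=0, y=0)
  R: turn right, now facing East
  L: turn left, now facing North
  F5: move forward 0/5 (blocked), now at (x=0, y=0)
  F1: move forward 0/1 (blocked), now at (x=0, y=0)
  F2: move forward 0/2 (blocked), now at (x=0, y=0)
  F5: move forward 0/5 (blocked), now at (x=0, y=0)
Final: (x=0, y=0), facing North

Answer: Final position: (x=0, y=0), facing North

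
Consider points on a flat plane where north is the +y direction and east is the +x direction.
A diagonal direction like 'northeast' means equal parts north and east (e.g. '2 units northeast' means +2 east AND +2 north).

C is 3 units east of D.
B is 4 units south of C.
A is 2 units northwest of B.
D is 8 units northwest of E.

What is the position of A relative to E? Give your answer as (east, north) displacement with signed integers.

Answer: A is at (east=-7, north=6) relative to E.

Derivation:
Place E at the origin (east=0, north=0).
  D is 8 units northwest of E: delta (east=-8, north=+8); D at (east=-8, north=8).
  C is 3 units east of D: delta (east=+3, north=+0); C at (east=-5, north=8).
  B is 4 units south of C: delta (east=+0, north=-4); B at (east=-5, north=4).
  A is 2 units northwest of B: delta (east=-2, north=+2); A at (east=-7, north=6).
Therefore A relative to E: (east=-7, north=6).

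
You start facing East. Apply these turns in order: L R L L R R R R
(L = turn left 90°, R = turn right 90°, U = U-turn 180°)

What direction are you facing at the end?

Start: East
  L (left (90° counter-clockwise)) -> North
  R (right (90° clockwise)) -> East
  L (left (90° counter-clockwise)) -> North
  L (left (90° counter-clockwise)) -> West
  R (right (90° clockwise)) -> North
  R (right (90° clockwise)) -> East
  R (right (90° clockwise)) -> South
  R (right (90° clockwise)) -> West
Final: West

Answer: Final heading: West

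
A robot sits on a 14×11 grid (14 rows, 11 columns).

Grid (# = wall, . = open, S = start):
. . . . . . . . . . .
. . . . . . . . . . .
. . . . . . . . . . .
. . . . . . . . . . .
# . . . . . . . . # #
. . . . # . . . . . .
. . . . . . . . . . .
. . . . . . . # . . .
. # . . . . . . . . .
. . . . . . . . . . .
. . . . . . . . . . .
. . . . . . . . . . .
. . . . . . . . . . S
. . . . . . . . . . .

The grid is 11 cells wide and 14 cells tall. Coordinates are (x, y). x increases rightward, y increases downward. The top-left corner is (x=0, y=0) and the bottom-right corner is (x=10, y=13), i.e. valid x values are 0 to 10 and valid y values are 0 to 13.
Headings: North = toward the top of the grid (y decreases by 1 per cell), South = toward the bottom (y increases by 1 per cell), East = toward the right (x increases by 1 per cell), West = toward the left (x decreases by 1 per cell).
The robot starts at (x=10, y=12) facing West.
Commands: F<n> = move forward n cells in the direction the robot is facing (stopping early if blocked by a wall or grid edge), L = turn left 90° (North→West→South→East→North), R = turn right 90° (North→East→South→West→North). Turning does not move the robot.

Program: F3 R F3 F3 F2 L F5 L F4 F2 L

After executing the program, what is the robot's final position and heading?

Start: (x=10, y=12), facing West
  F3: move forward 3, now at (x=7, y=12)
  R: turn right, now facing North
  F3: move forward 3, now at (x=7, y=9)
  F3: move forward 1/3 (blocked), now at (x=7, y=8)
  F2: move forward 0/2 (blocked), now at (x=7, y=8)
  L: turn left, now facing West
  F5: move forward 5, now at (x=2, y=8)
  L: turn left, now facing South
  F4: move forward 4, now at (x=2, y=12)
  F2: move forward 1/2 (blocked), now at (x=2, y=13)
  L: turn left, now facing East
Final: (x=2, y=13), facing East

Answer: Final position: (x=2, y=13), facing East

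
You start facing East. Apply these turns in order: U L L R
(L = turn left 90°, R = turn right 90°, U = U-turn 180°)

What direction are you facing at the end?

Answer: Final heading: South

Derivation:
Start: East
  U (U-turn (180°)) -> West
  L (left (90° counter-clockwise)) -> South
  L (left (90° counter-clockwise)) -> East
  R (right (90° clockwise)) -> South
Final: South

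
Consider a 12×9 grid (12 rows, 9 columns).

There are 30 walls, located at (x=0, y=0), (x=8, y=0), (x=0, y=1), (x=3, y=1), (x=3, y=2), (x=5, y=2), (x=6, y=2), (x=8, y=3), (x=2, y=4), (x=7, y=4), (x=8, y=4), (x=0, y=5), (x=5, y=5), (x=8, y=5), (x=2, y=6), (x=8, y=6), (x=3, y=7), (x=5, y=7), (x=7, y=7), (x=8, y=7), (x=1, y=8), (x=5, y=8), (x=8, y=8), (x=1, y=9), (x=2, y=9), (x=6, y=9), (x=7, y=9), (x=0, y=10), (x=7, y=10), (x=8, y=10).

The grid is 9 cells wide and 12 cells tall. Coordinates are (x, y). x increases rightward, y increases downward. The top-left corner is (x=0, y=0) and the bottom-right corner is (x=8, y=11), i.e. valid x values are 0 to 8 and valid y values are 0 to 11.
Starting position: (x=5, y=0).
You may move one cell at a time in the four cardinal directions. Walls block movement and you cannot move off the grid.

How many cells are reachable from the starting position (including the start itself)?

BFS flood-fill from (x=5, y=0):
  Distance 0: (x=5, y=0)
  Distance 1: (x=4, y=0), (x=6, y=0), (x=5, y=1)
  Distance 2: (x=3, y=0), (x=7, y=0), (x=4, y=1), (x=6, y=1)
  Distance 3: (x=2, y=0), (x=7, y=1), (x=4, y=2)
  Distance 4: (x=1, y=0), (x=2, y=1), (x=8, y=1), (x=7, y=2), (x=4, y=3)
  Distance 5: (x=1, y=1), (x=2, y=2), (x=8, y=2), (x=3, y=3), (x=5, y=3), (x=7, y=3), (x=4, y=4)
  Distance 6: (x=1, y=2), (x=2, y=3), (x=6, y=3), (x=3, y=4), (x=5, y=4), (x=4, y=5)
  Distance 7: (x=0, y=2), (x=1, y=3), (x=6, y=4), (x=3, y=5), (x=4, y=6)
  Distance 8: (x=0, y=3), (x=1, y=4), (x=2, y=5), (x=6, y=5), (x=3, y=6), (x=5, y=6), (x=4, y=7)
  Distance 9: (x=0, y=4), (x=1, y=5), (x=7, y=5), (x=6, y=6), (x=4, y=8)
  Distance 10: (x=1, y=6), (x=7, y=6), (x=6, y=7), (x=3, y=8), (x=4, y=9)
  Distance 11: (x=0, y=6), (x=1, y=7), (x=2, y=8), (x=6, y=8), (x=3, y=9), (x=5, y=9), (x=4, y=10)
  Distance 12: (x=0, y=7), (x=2, y=7), (x=7, y=8), (x=3, y=10), (x=5, y=10), (x=4, y=11)
  Distance 13: (x=0, y=8), (x=2, y=10), (x=6, y=10), (x=3, y=11), (x=5, y=11)
  Distance 14: (x=0, y=9), (x=1, y=10), (x=2, y=11), (x=6, y=11)
  Distance 15: (x=1, y=11), (x=7, y=11)
  Distance 16: (x=0, y=11), (x=8, y=11)
Total reachable: 77 (grid has 78 open cells total)

Answer: Reachable cells: 77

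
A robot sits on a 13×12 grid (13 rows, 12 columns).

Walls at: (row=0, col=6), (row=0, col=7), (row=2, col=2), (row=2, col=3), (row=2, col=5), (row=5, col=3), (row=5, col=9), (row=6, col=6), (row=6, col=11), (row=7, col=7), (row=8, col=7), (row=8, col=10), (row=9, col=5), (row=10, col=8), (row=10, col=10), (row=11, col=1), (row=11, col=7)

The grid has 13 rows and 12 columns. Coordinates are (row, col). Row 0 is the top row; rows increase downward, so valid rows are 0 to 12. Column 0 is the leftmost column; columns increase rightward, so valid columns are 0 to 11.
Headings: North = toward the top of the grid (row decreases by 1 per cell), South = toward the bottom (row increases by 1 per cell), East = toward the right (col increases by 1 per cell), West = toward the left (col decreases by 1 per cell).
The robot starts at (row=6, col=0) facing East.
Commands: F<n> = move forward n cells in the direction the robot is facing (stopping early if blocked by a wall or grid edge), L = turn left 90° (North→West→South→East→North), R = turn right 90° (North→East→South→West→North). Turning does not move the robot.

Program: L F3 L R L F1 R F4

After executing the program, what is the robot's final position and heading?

Answer: Final position: (row=0, col=0), facing North

Derivation:
Start: (row=6, col=0), facing East
  L: turn left, now facing North
  F3: move forward 3, now at (row=3, col=0)
  L: turn left, now facing West
  R: turn right, now facing North
  L: turn left, now facing West
  F1: move forward 0/1 (blocked), now at (row=3, col=0)
  R: turn right, now facing North
  F4: move forward 3/4 (blocked), now at (row=0, col=0)
Final: (row=0, col=0), facing North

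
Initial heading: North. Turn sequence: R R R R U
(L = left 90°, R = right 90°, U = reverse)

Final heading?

Answer: Final heading: South

Derivation:
Start: North
  R (right (90° clockwise)) -> East
  R (right (90° clockwise)) -> South
  R (right (90° clockwise)) -> West
  R (right (90° clockwise)) -> North
  U (U-turn (180°)) -> South
Final: South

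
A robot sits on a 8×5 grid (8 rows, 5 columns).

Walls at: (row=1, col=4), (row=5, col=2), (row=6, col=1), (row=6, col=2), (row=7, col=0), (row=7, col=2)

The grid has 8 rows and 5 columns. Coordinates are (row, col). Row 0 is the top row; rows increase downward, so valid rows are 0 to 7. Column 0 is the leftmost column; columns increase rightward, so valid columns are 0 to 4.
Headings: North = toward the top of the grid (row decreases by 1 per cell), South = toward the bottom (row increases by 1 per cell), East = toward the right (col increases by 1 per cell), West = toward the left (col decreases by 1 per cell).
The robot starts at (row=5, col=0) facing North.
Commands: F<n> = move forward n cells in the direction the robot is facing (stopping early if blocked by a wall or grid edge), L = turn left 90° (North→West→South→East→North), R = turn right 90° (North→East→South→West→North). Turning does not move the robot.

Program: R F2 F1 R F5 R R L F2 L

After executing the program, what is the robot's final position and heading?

Answer: Final position: (row=5, col=0), facing South

Derivation:
Start: (row=5, col=0), facing North
  R: turn right, now facing East
  F2: move forward 1/2 (blocked), now at (row=5, col=1)
  F1: move forward 0/1 (blocked), now at (row=5, col=1)
  R: turn right, now facing South
  F5: move forward 0/5 (blocked), now at (row=5, col=1)
  R: turn right, now facing West
  R: turn right, now facing North
  L: turn left, now facing West
  F2: move forward 1/2 (blocked), now at (row=5, col=0)
  L: turn left, now facing South
Final: (row=5, col=0), facing South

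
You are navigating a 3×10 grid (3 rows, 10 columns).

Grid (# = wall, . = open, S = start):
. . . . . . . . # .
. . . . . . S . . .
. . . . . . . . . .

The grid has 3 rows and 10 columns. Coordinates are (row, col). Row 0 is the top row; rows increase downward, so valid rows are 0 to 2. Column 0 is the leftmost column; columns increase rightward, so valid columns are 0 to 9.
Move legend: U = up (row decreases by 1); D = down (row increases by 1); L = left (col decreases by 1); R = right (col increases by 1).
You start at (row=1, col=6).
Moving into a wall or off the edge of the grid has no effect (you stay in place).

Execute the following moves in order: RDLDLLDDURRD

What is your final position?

Start: (row=1, col=6)
  R (right): (row=1, col=6) -> (row=1, col=7)
  D (down): (row=1, col=7) -> (row=2, col=7)
  L (left): (row=2, col=7) -> (row=2, col=6)
  D (down): blocked, stay at (row=2, col=6)
  L (left): (row=2, col=6) -> (row=2, col=5)
  L (left): (row=2, col=5) -> (row=2, col=4)
  D (down): blocked, stay at (row=2, col=4)
  D (down): blocked, stay at (row=2, col=4)
  U (up): (row=2, col=4) -> (row=1, col=4)
  R (right): (row=1, col=4) -> (row=1, col=5)
  R (right): (row=1, col=5) -> (row=1, col=6)
  D (down): (row=1, col=6) -> (row=2, col=6)
Final: (row=2, col=6)

Answer: Final position: (row=2, col=6)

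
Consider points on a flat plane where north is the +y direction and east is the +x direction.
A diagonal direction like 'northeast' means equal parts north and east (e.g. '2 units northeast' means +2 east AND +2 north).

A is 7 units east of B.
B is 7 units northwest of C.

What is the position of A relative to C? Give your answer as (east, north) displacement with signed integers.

Place C at the origin (east=0, north=0).
  B is 7 units northwest of C: delta (east=-7, north=+7); B at (east=-7, north=7).
  A is 7 units east of B: delta (east=+7, north=+0); A at (east=0, north=7).
Therefore A relative to C: (east=0, north=7).

Answer: A is at (east=0, north=7) relative to C.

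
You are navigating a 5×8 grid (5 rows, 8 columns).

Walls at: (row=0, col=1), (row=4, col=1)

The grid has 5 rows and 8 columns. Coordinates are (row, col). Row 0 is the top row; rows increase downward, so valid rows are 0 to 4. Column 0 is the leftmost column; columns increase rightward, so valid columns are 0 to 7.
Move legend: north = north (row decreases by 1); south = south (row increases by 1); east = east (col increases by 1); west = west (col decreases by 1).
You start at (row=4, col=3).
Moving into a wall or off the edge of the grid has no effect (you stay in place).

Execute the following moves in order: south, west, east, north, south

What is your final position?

Start: (row=4, col=3)
  south (south): blocked, stay at (row=4, col=3)
  west (west): (row=4, col=3) -> (row=4, col=2)
  east (east): (row=4, col=2) -> (row=4, col=3)
  north (north): (row=4, col=3) -> (row=3, col=3)
  south (south): (row=3, col=3) -> (row=4, col=3)
Final: (row=4, col=3)

Answer: Final position: (row=4, col=3)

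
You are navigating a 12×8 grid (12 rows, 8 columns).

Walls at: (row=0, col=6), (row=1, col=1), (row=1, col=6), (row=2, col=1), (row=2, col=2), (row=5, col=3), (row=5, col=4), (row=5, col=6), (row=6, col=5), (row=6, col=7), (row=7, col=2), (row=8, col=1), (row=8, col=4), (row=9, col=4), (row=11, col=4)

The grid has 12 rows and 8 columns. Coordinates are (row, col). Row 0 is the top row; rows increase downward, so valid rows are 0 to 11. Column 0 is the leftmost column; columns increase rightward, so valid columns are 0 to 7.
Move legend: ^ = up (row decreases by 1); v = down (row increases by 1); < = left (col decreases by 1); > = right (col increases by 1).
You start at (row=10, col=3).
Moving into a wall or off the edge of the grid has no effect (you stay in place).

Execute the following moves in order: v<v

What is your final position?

Start: (row=10, col=3)
  v (down): (row=10, col=3) -> (row=11, col=3)
  < (left): (row=11, col=3) -> (row=11, col=2)
  v (down): blocked, stay at (row=11, col=2)
Final: (row=11, col=2)

Answer: Final position: (row=11, col=2)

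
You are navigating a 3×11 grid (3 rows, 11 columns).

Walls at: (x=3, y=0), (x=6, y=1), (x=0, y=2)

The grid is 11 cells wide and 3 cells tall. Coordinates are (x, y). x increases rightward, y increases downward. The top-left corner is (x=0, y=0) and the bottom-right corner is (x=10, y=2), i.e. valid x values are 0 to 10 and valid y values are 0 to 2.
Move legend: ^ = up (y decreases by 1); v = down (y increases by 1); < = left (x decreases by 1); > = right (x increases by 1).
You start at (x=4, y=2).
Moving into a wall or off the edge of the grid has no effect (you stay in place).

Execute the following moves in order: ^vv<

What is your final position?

Answer: Final position: (x=3, y=2)

Derivation:
Start: (x=4, y=2)
  ^ (up): (x=4, y=2) -> (x=4, y=1)
  v (down): (x=4, y=1) -> (x=4, y=2)
  v (down): blocked, stay at (x=4, y=2)
  < (left): (x=4, y=2) -> (x=3, y=2)
Final: (x=3, y=2)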